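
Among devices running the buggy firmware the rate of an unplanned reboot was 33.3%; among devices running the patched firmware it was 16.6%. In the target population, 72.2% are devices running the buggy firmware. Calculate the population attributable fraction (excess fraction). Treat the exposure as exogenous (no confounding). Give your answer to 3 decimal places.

PAF ≈ 0.421

p₁ = 0.333, p₀ = 0.166.
Overall risk P(Y=1) = π·p₁ + (1−π)·p₀ = 0.722×0.333 + 0.278×0.166 = 0.28657.
Under exogeneity, PAF = [P(Y=1) − p₀] / P(Y=1).
PAF = (0.28657 − 0.166) / 0.28657 ≈ 0.4207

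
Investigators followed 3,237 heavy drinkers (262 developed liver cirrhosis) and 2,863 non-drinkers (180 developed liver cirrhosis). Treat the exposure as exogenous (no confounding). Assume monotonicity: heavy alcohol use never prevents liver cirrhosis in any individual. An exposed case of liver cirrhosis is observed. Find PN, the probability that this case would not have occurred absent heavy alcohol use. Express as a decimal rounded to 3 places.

p₁ = P(outcome | exposed) = 262/3237 = 0.080939
p₀ = P(outcome | unexposed) = 180/2863 = 0.062871
Under exogeneity and monotonicity, PN = (p₁ − p₀) / p₁.
PN = (0.080939 − 0.062871) / 0.080939 = 0.018068 / 0.080939 ≈ 0.2232

PN ≈ 0.223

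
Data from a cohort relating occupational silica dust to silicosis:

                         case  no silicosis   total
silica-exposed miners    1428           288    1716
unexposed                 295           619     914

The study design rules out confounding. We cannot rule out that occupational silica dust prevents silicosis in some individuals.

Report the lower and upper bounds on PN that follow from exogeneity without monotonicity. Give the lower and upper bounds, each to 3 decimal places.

p₁ = P(outcome | exposed) = 1428/1716 = 0.83217
p₀ = P(outcome | unexposed) = 295/914 = 0.32276
Under exogeneity alone the bounds on PN are max{0,(p₁−p₀)/p₁} ≤ PN ≤ min{1,(1−p₀)/p₁}.
  lower = (p₁ − p₀)/p₁ = 0.50941 / 0.83217 ≈ 0.6121
  upper = min{1, (1 − p₀)/p₁} = 0.67724 / 0.83217 ≈ 0.8138

0.612 ≤ PN ≤ 0.814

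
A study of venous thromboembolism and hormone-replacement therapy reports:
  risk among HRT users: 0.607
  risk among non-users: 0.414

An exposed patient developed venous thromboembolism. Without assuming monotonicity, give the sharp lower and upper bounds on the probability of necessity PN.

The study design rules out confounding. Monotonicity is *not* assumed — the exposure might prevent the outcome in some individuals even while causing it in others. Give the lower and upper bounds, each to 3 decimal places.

Let p₁ = 0.607, p₀ = 0.414.
Under exogeneity alone the bounds on PN are max{0,(p₁−p₀)/p₁} ≤ PN ≤ min{1,(1−p₀)/p₁}.
  lower = (p₁ − p₀)/p₁ = 0.193 / 0.607 ≈ 0.3180
  upper = min{1, (1 − p₀)/p₁} = 0.586 / 0.607 ≈ 0.9654

0.318 ≤ PN ≤ 0.965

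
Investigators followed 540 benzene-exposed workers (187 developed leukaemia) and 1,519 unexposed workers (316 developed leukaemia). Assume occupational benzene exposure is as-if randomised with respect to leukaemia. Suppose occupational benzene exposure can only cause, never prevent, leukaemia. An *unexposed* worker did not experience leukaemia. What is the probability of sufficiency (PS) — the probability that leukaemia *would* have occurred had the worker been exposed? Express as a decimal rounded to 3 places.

PS ≈ 0.175

p₁ = P(outcome | exposed) = 187/540 = 0.3463
p₀ = P(outcome | unexposed) = 316/1519 = 0.20803
Under exogeneity and monotonicity, PS = (p₁ − p₀) / (1 − p₀).
PS = (0.3463 − 0.20803) / (1 − 0.20803) = 0.13826 / 0.79197 ≈ 0.1746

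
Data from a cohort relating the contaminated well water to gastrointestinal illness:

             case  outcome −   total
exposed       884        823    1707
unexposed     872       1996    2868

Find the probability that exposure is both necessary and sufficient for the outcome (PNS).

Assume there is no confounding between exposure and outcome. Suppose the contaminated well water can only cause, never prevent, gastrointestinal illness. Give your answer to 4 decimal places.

PNS ≈ 0.2138

p₁ = P(outcome | exposed) = 884/1707 = 0.51787
p₀ = P(outcome | unexposed) = 872/2868 = 0.30404
Under exogeneity and monotonicity, PNS = p₁ − p₀.
PNS = 0.51787 − 0.30404 = 0.21382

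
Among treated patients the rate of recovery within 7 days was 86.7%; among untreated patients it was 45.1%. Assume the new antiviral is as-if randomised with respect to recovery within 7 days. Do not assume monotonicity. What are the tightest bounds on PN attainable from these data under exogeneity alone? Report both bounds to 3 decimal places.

0.480 ≤ PN ≤ 0.633

p₁ = 0.867, p₀ = 0.451.
Under exogeneity alone the bounds on PN are max{0,(p₁−p₀)/p₁} ≤ PN ≤ min{1,(1−p₀)/p₁}.
  lower = (p₁ − p₀)/p₁ = 0.416 / 0.867 ≈ 0.4798
  upper = min{1, (1 − p₀)/p₁} = 0.549 / 0.867 ≈ 0.6332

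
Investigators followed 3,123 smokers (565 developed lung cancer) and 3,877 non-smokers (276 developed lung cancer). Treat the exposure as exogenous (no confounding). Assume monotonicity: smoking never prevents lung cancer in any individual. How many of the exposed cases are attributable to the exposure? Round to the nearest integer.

about 343 cases

p₁ = P(outcome | exposed) = 565/3123 = 0.18092
p₀ = P(outcome | unexposed) = 276/3877 = 0.071189
PN = (p₁ − p₀)/p₁ = (0.18092 − 0.071189) / 0.18092 ≈ 0.60651.
Attributable cases ≈ PN × (exposed cases) = 0.60651 × 565 ≈ 342.68.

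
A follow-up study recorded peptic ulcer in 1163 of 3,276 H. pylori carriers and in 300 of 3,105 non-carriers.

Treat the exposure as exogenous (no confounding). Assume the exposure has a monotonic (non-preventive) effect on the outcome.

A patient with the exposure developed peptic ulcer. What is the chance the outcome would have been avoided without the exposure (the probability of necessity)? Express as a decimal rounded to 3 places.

p₁ = P(outcome | exposed) = 1163/3276 = 0.35501
p₀ = P(outcome | unexposed) = 300/3105 = 0.096618
Under exogeneity and monotonicity, PN = (p₁ − p₀) / p₁.
PN = (0.35501 − 0.096618) / 0.35501 = 0.25839 / 0.35501 ≈ 0.7278

PN ≈ 0.728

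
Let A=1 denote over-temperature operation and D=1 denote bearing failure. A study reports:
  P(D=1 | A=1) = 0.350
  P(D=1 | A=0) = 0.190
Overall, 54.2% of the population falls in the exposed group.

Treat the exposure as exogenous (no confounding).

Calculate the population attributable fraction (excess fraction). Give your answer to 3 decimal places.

Let p₁ = 0.35, p₀ = 0.19.
Overall risk P(Y=1) = π·p₁ + (1−π)·p₀ = 0.542×0.35 + 0.458×0.19 = 0.27672.
Under exogeneity, PAF = [P(Y=1) − p₀] / P(Y=1).
PAF = (0.27672 − 0.19) / 0.27672 ≈ 0.3134

PAF ≈ 0.313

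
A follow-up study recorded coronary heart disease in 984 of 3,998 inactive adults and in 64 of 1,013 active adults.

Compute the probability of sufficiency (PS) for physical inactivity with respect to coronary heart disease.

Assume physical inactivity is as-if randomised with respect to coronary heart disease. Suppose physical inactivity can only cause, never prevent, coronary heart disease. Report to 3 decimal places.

p₁ = P(outcome | exposed) = 984/3998 = 0.24612
p₀ = P(outcome | unexposed) = 64/1013 = 0.063179
Under exogeneity and monotonicity, PS = (p₁ − p₀) / (1 − p₀).
PS = (0.24612 − 0.063179) / (1 − 0.063179) = 0.18294 / 0.93682 ≈ 0.1953

PS ≈ 0.195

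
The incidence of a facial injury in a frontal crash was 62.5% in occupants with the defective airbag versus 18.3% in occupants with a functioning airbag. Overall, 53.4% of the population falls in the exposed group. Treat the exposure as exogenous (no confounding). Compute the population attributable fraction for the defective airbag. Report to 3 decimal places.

PAF ≈ 0.563

p₁ = 0.625, p₀ = 0.183.
Overall risk P(Y=1) = π·p₁ + (1−π)·p₀ = 0.534×0.625 + 0.466×0.183 = 0.41903.
Under exogeneity, PAF = [P(Y=1) − p₀] / P(Y=1).
PAF = (0.41903 − 0.183) / 0.41903 ≈ 0.5633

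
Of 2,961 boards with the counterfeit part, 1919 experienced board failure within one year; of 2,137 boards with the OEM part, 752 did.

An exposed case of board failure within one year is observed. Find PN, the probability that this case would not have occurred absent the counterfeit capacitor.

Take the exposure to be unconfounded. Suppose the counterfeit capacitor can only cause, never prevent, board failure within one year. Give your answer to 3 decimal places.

p₁ = P(outcome | exposed) = 1919/2961 = 0.64809
p₀ = P(outcome | unexposed) = 752/2137 = 0.3519
Under exogeneity and monotonicity, PN = (p₁ − p₀) / p₁.
PN = (0.64809 − 0.3519) / 0.64809 = 0.2962 / 0.64809 ≈ 0.4570

PN ≈ 0.457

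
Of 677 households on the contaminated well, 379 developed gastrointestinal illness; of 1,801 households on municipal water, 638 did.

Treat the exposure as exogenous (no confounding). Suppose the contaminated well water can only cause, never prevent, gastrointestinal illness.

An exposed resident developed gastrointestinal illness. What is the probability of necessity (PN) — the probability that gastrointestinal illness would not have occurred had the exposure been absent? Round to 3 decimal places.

p₁ = P(outcome | exposed) = 379/677 = 0.55982
p₀ = P(outcome | unexposed) = 638/1801 = 0.35425
Under exogeneity and monotonicity, PN = (p₁ − p₀) / p₁.
PN = (0.55982 − 0.35425) / 0.55982 = 0.20558 / 0.55982 ≈ 0.3672

PN ≈ 0.367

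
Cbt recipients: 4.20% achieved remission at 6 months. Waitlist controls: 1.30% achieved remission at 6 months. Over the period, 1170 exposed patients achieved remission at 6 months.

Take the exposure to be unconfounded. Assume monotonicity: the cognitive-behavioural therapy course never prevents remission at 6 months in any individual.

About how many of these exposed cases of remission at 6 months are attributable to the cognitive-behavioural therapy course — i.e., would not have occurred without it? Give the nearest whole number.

p₁ = 0.042, p₀ = 0.013.
PN = (p₁ − p₀)/p₁ = (0.042 − 0.013) / 0.042 ≈ 0.69048.
Attributable cases ≈ PN × (exposed cases) = 0.69048 × 1170 ≈ 807.86.

about 808 cases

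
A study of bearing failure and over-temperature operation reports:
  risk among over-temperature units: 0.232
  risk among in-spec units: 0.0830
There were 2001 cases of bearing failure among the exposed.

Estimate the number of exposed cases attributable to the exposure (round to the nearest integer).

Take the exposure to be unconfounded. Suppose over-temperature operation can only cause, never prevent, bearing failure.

Let p₁ = 0.232, p₀ = 0.083.
PN = (p₁ − p₀)/p₁ = (0.232 − 0.083) / 0.232 ≈ 0.64224.
Attributable cases ≈ PN × (exposed cases) = 0.64224 × 2001 ≈ 1285.12.

about 1285 cases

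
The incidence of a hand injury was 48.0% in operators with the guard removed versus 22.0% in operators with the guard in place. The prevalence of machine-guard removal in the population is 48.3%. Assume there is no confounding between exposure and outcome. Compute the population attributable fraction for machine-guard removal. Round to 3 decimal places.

PAF ≈ 0.363

p₁ = 0.48, p₀ = 0.22.
Overall risk P(Y=1) = π·p₁ + (1−π)·p₀ = 0.483×0.48 + 0.517×0.22 = 0.34558.
Under exogeneity, PAF = [P(Y=1) − p₀] / P(Y=1).
PAF = (0.34558 − 0.22) / 0.34558 ≈ 0.3634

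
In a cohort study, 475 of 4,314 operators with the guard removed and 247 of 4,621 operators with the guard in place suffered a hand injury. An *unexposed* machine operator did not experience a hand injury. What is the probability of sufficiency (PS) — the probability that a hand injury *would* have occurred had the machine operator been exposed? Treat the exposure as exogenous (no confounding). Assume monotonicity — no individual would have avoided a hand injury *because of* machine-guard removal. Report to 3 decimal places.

p₁ = P(outcome | exposed) = 475/4314 = 0.11011
p₀ = P(outcome | unexposed) = 247/4621 = 0.053452
Under exogeneity and monotonicity, PS = (p₁ − p₀) / (1 − p₀).
PS = (0.11011 − 0.053452) / (1 − 0.053452) = 0.056655 / 0.94655 ≈ 0.0599

PS ≈ 0.060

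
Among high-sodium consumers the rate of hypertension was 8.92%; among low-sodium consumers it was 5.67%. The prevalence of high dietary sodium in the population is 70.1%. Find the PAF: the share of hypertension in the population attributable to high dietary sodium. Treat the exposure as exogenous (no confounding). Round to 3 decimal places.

p₁ = 0.0892, p₀ = 0.0567.
Overall risk P(Y=1) = π·p₁ + (1−π)·p₀ = 0.701×0.0892 + 0.299×0.0567 = 0.079482.
Under exogeneity, PAF = [P(Y=1) − p₀] / P(Y=1).
PAF = (0.079482 − 0.0567) / 0.079482 ≈ 0.2866

PAF ≈ 0.287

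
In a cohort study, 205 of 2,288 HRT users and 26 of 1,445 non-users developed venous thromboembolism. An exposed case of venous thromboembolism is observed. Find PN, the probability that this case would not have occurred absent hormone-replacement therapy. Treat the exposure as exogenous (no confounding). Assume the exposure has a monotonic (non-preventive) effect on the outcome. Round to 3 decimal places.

p₁ = P(outcome | exposed) = 205/2288 = 0.089598
p₀ = P(outcome | unexposed) = 26/1445 = 0.017993
Under exogeneity and monotonicity, PN = (p₁ − p₀) / p₁.
PN = (0.089598 − 0.017993) / 0.089598 = 0.071605 / 0.089598 ≈ 0.7992

PN ≈ 0.799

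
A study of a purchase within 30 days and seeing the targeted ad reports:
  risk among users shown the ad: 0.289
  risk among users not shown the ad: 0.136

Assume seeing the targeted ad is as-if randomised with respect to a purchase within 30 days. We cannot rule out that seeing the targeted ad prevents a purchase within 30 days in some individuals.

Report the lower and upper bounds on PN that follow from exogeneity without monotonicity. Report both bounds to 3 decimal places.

0.529 ≤ PN ≤ 1.000

Let p₁ = 0.289, p₀ = 0.136.
Under exogeneity alone the bounds on PN are max{0,(p₁−p₀)/p₁} ≤ PN ≤ min{1,(1−p₀)/p₁}.
  lower = (p₁ − p₀)/p₁ = 0.153 / 0.289 ≈ 0.5294
  upper = min{1, (1 − p₀)/p₁} = 0.864 / 0.289 ≈ 2.9896 → capped at 1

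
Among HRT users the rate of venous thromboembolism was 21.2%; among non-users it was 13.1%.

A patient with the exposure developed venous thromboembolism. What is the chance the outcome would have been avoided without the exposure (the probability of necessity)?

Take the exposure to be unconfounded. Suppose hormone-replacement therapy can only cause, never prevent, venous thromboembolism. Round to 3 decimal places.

p₁ = 0.212, p₀ = 0.131.
Under exogeneity and monotonicity, PN = (p₁ − p₀) / p₁.
PN = (0.212 − 0.131) / 0.212 = 0.081 / 0.212 ≈ 0.3821

PN ≈ 0.382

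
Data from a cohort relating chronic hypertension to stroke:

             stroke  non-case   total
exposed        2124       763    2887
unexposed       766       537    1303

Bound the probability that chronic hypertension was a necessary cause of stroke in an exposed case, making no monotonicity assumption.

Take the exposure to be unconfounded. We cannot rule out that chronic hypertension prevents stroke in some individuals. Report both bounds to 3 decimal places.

0.201 ≤ PN ≤ 0.560

p₁ = P(outcome | exposed) = 2124/2887 = 0.73571
p₀ = P(outcome | unexposed) = 766/1303 = 0.58787
Under exogeneity alone the bounds on PN are max{0,(p₁−p₀)/p₁} ≤ PN ≤ min{1,(1−p₀)/p₁}.
  lower = (p₁ − p₀)/p₁ = 0.14784 / 0.73571 ≈ 0.2009
  upper = min{1, (1 − p₀)/p₁} = 0.41213 / 0.73571 ≈ 0.5602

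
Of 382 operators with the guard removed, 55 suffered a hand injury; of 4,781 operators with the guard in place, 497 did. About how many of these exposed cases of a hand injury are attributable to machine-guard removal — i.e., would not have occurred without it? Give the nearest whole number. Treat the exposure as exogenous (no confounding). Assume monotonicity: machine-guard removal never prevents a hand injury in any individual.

p₁ = P(outcome | exposed) = 55/382 = 0.14398
p₀ = P(outcome | unexposed) = 497/4781 = 0.10395
PN = (p₁ − p₀)/p₁ = (0.14398 − 0.10395) / 0.14398 ≈ 0.27800.
Attributable cases ≈ PN × (exposed cases) = 0.27800 × 55 ≈ 15.29.

about 15 cases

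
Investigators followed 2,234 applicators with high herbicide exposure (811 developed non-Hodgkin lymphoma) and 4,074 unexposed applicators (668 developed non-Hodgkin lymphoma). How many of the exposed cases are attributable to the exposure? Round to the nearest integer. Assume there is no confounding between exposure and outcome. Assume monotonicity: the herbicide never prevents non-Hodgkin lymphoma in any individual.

p₁ = P(outcome | exposed) = 811/2234 = 0.36303
p₀ = P(outcome | unexposed) = 668/4074 = 0.16397
PN = (p₁ − p₀)/p₁ = (0.36303 − 0.16397) / 0.36303 ≈ 0.54833.
Attributable cases ≈ PN × (exposed cases) = 0.54833 × 811 ≈ 444.70.

about 445 cases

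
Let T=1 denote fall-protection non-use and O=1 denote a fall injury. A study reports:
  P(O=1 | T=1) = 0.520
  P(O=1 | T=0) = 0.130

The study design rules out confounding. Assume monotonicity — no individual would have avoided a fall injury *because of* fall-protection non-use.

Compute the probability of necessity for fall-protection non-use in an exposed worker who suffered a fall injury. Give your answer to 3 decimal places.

PN ≈ 0.750

Let p₁ = 0.52, p₀ = 0.13.
Under exogeneity and monotonicity, PN = (p₁ − p₀) / p₁.
PN = (0.52 − 0.13) / 0.52 = 0.39 / 0.52 ≈ 0.7500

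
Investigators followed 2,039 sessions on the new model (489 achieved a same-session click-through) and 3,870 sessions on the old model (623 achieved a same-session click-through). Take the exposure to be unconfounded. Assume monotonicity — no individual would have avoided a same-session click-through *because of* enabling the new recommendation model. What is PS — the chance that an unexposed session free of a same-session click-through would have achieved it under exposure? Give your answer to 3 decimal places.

p₁ = P(outcome | exposed) = 489/2039 = 0.23982
p₀ = P(outcome | unexposed) = 623/3870 = 0.16098
Under exogeneity and monotonicity, PS = (p₁ − p₀) / (1 − p₀).
PS = (0.23982 − 0.16098) / (1 − 0.16098) = 0.078842 / 0.83902 ≈ 0.0940

PS ≈ 0.094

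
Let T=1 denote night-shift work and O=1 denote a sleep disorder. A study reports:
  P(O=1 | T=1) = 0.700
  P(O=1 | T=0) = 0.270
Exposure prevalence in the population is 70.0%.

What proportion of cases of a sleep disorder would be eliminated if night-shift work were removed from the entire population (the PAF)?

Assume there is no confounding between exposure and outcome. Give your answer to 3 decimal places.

Let p₁ = 0.7, p₀ = 0.27.
Overall risk P(Y=1) = π·p₁ + (1−π)·p₀ = 0.7×0.7 + 0.3×0.27 = 0.571.
Under exogeneity, PAF = [P(Y=1) − p₀] / P(Y=1).
PAF = (0.571 − 0.27) / 0.571 ≈ 0.5271

PAF ≈ 0.527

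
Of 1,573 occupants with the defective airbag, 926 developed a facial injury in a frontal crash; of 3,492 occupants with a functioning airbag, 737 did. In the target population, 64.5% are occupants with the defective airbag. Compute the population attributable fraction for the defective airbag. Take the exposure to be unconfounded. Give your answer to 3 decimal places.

PAF ≈ 0.536

p₁ = P(outcome | exposed) = 926/1573 = 0.58868
p₀ = P(outcome | unexposed) = 737/3492 = 0.21105
Overall risk P(Y=1) = π·p₁ + (1−π)·p₀ = 0.645×0.58868 + 0.355×0.21105 = 0.45463.
Under exogeneity, PAF = [P(Y=1) − p₀] / P(Y=1).
PAF = (0.45463 − 0.21105) / 0.45463 ≈ 0.5358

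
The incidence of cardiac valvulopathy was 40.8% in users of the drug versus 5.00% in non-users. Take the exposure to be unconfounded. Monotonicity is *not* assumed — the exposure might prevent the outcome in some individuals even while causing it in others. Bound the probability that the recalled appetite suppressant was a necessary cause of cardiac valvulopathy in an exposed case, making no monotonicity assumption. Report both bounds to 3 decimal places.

0.877 ≤ PN ≤ 1.000

p₁ = 0.408, p₀ = 0.05.
Under exogeneity alone the bounds on PN are max{0,(p₁−p₀)/p₁} ≤ PN ≤ min{1,(1−p₀)/p₁}.
  lower = (p₁ − p₀)/p₁ = 0.358 / 0.408 ≈ 0.8775
  upper = min{1, (1 − p₀)/p₁} = 0.95 / 0.408 ≈ 2.3284 → capped at 1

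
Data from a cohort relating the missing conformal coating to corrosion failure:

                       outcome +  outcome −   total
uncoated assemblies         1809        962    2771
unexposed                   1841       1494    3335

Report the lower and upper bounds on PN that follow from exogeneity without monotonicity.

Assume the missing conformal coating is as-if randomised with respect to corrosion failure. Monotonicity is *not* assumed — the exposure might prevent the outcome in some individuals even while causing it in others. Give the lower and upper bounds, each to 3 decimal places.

p₁ = P(outcome | exposed) = 1809/2771 = 0.65283
p₀ = P(outcome | unexposed) = 1841/3335 = 0.55202
Under exogeneity alone the bounds on PN are max{0,(p₁−p₀)/p₁} ≤ PN ≤ min{1,(1−p₀)/p₁}.
  lower = (p₁ − p₀)/p₁ = 0.10081 / 0.65283 ≈ 0.1544
  upper = min{1, (1 − p₀)/p₁} = 0.44798 / 0.65283 ≈ 0.6862

0.154 ≤ PN ≤ 0.686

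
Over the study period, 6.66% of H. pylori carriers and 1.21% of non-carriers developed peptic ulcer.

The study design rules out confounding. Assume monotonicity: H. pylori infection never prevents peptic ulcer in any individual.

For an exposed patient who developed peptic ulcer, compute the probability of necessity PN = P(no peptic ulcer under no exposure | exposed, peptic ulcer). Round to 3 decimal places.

PN ≈ 0.818

p₁ = 0.0666, p₀ = 0.0121.
Under exogeneity and monotonicity, PN = (p₁ − p₀) / p₁.
PN = (0.0666 − 0.0121) / 0.0666 = 0.0545 / 0.0666 ≈ 0.8183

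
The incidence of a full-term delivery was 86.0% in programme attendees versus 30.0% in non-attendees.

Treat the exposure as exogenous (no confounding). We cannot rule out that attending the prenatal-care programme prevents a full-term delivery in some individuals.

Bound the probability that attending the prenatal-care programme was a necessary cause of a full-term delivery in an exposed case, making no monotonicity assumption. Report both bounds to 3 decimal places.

p₁ = 0.86, p₀ = 0.3.
Under exogeneity alone the bounds on PN are max{0,(p₁−p₀)/p₁} ≤ PN ≤ min{1,(1−p₀)/p₁}.
  lower = (p₁ − p₀)/p₁ = 0.56 / 0.86 ≈ 0.6512
  upper = min{1, (1 − p₀)/p₁} = 0.7 / 0.86 ≈ 0.8140

0.651 ≤ PN ≤ 0.814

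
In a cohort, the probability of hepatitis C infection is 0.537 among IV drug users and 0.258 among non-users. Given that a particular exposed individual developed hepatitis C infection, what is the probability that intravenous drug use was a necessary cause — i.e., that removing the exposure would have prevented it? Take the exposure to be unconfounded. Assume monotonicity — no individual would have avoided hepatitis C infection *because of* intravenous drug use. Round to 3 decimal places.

Let p₁ = 0.537, p₀ = 0.258.
Under exogeneity and monotonicity, PN = (p₁ − p₀) / p₁.
PN = (0.537 − 0.258) / 0.537 = 0.279 / 0.537 ≈ 0.5196

PN ≈ 0.520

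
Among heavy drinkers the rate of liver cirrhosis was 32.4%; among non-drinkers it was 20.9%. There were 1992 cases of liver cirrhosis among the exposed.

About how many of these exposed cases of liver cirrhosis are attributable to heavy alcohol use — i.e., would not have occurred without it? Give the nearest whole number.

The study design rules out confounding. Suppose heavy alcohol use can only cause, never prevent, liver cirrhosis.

p₁ = 0.324, p₀ = 0.209.
PN = (p₁ − p₀)/p₁ = (0.324 − 0.209) / 0.324 ≈ 0.35494.
Attributable cases ≈ PN × (exposed cases) = 0.35494 × 1992 ≈ 707.04.

about 707 cases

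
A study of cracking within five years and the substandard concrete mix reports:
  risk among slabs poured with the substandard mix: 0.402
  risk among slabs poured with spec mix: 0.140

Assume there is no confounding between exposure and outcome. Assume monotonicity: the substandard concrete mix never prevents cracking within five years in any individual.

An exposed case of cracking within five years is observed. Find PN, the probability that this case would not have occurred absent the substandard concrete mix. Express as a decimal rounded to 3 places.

PN ≈ 0.652

Let p₁ = 0.402, p₀ = 0.14.
Under exogeneity and monotonicity, PN = (p₁ − p₀) / p₁.
PN = (0.402 − 0.14) / 0.402 = 0.262 / 0.402 ≈ 0.6517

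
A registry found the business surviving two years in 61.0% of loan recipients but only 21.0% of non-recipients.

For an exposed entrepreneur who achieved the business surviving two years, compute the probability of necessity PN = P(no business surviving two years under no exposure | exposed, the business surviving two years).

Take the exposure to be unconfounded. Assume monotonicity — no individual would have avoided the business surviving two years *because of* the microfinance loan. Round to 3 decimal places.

p₁ = 0.61, p₀ = 0.21.
Under exogeneity and monotonicity, PN = (p₁ − p₀) / p₁.
PN = (0.61 − 0.21) / 0.61 = 0.4 / 0.61 ≈ 0.6557

PN ≈ 0.656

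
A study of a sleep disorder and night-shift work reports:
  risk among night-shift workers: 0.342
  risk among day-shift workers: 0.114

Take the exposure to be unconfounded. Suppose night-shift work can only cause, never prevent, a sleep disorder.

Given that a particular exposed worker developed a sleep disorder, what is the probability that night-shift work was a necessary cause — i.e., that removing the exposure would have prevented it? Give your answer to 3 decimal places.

Let p₁ = 0.342, p₀ = 0.114.
Under exogeneity and monotonicity, PN = (p₁ − p₀) / p₁.
PN = (0.342 − 0.114) / 0.342 = 0.228 / 0.342 ≈ 0.6667

PN ≈ 0.667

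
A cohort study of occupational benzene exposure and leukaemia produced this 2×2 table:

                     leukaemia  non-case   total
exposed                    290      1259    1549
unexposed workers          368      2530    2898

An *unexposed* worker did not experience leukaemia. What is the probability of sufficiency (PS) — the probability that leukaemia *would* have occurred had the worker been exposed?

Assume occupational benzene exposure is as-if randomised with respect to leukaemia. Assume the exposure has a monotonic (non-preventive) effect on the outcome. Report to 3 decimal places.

PS ≈ 0.069

p₁ = P(outcome | exposed) = 290/1549 = 0.18722
p₀ = P(outcome | unexposed) = 368/2898 = 0.12698
Under exogeneity and monotonicity, PS = (p₁ − p₀) / (1 − p₀).
PS = (0.18722 − 0.12698) / (1 − 0.12698) = 0.060233 / 0.87302 ≈ 0.0690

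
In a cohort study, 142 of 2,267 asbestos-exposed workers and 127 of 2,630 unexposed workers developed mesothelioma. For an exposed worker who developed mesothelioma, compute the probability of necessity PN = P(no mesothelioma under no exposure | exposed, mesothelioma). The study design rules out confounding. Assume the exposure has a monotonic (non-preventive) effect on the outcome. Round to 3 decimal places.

p₁ = P(outcome | exposed) = 142/2267 = 0.062638
p₀ = P(outcome | unexposed) = 127/2630 = 0.048289
Under exogeneity and monotonicity, PN = (p₁ − p₀) / p₁.
PN = (0.062638 − 0.048289) / 0.062638 = 0.014349 / 0.062638 ≈ 0.2291

PN ≈ 0.229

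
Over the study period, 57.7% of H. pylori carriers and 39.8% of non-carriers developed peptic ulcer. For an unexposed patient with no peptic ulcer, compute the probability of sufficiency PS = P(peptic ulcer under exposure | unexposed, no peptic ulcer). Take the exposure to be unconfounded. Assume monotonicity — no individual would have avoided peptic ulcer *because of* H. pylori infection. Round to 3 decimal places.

PS ≈ 0.297

p₁ = 0.577, p₀ = 0.398.
Under exogeneity and monotonicity, PS = (p₁ − p₀) / (1 − p₀).
PS = (0.577 − 0.398) / (1 − 0.398) = 0.179 / 0.602 ≈ 0.2973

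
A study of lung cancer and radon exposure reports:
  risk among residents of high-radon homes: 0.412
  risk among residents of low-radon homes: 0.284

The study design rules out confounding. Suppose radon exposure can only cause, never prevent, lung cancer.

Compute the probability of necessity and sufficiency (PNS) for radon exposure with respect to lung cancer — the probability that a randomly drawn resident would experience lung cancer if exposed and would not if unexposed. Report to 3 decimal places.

Let p₁ = 0.412, p₀ = 0.284.
Under exogeneity and monotonicity, PNS = p₁ − p₀.
PNS = 0.412 − 0.284 = 0.128

PNS ≈ 0.128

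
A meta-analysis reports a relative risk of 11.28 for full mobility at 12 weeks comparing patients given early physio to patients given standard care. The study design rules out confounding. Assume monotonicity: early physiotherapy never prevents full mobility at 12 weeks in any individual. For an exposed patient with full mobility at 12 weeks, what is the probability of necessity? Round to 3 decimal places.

Under exogeneity and monotonicity, PN = (RR − 1) / RR = 1 − 1/RR.
PN = (11.28 − 1) / 11.28 = 10.28 / 11.28 ≈ 0.9113

PN ≈ 0.911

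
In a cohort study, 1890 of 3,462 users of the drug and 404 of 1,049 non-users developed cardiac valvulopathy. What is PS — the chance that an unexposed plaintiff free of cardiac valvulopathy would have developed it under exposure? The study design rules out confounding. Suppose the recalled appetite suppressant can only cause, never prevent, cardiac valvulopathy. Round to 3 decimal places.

PS ≈ 0.262

p₁ = P(outcome | exposed) = 1890/3462 = 0.54593
p₀ = P(outcome | unexposed) = 404/1049 = 0.38513
Under exogeneity and monotonicity, PS = (p₁ − p₀) / (1 − p₀).
PS = (0.54593 − 0.38513) / (1 − 0.38513) = 0.1608 / 0.61487 ≈ 0.2615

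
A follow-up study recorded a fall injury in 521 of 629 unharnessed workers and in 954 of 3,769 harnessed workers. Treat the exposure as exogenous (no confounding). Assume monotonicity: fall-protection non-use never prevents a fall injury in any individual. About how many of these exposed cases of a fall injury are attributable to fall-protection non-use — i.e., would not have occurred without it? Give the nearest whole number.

p₁ = P(outcome | exposed) = 521/629 = 0.8283
p₀ = P(outcome | unexposed) = 954/3769 = 0.25312
PN = (p₁ − p₀)/p₁ = (0.8283 − 0.25312) / 0.8283 ≈ 0.69441.
Attributable cases ≈ PN × (exposed cases) = 0.69441 × 521 ≈ 361.79.

about 362 cases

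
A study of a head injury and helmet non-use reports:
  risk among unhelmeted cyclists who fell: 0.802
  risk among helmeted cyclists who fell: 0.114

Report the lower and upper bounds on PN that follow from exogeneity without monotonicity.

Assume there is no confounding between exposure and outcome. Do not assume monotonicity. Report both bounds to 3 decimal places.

Let p₁ = 0.802, p₀ = 0.114.
Under exogeneity alone the bounds on PN are max{0,(p₁−p₀)/p₁} ≤ PN ≤ min{1,(1−p₀)/p₁}.
  lower = (p₁ − p₀)/p₁ = 0.688 / 0.802 ≈ 0.8579
  upper = min{1, (1 − p₀)/p₁} = 0.886 / 0.802 ≈ 1.1047 → capped at 1

0.858 ≤ PN ≤ 1.000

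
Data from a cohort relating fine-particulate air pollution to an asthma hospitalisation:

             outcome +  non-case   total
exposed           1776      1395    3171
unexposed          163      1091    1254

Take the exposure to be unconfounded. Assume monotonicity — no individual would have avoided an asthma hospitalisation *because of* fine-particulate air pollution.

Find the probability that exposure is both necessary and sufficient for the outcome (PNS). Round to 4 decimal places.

p₁ = P(outcome | exposed) = 1776/3171 = 0.56008
p₀ = P(outcome | unexposed) = 163/1254 = 0.12998
Under exogeneity and monotonicity, PNS = p₁ − p₀.
PNS = 0.56008 − 0.12998 = 0.43009

PNS ≈ 0.4301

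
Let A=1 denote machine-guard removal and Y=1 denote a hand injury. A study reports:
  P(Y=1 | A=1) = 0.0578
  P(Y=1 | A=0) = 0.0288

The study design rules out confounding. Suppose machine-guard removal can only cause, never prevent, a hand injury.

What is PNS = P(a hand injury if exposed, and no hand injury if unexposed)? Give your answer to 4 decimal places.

PNS ≈ 0.0290

Let p₁ = 0.0578, p₀ = 0.0288.
Under exogeneity and monotonicity, PNS = p₁ − p₀.
PNS = 0.0578 − 0.0288 = 0.029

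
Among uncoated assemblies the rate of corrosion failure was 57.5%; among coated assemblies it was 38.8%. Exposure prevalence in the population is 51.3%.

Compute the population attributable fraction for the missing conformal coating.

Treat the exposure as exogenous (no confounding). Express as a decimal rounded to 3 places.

PAF ≈ 0.198

p₁ = 0.575, p₀ = 0.388.
Overall risk P(Y=1) = π·p₁ + (1−π)·p₀ = 0.513×0.575 + 0.487×0.388 = 0.48393.
Under exogeneity, PAF = [P(Y=1) − p₀] / P(Y=1).
PAF = (0.48393 − 0.388) / 0.48393 ≈ 0.1982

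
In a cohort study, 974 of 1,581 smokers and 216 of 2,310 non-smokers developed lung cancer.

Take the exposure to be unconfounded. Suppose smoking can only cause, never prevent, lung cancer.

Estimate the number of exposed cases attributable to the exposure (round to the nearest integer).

about 826 cases

p₁ = P(outcome | exposed) = 974/1581 = 0.61607
p₀ = P(outcome | unexposed) = 216/2310 = 0.093506
PN = (p₁ − p₀)/p₁ = (0.61607 − 0.093506) / 0.61607 ≈ 0.84822.
Attributable cases ≈ PN × (exposed cases) = 0.84822 × 974 ≈ 826.17.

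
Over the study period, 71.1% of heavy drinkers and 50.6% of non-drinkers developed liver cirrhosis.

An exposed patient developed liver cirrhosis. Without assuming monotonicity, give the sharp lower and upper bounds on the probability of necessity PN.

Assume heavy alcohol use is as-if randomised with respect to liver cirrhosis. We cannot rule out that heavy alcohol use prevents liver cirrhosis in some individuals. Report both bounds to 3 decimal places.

0.288 ≤ PN ≤ 0.695

p₁ = 0.711, p₀ = 0.506.
Under exogeneity alone the bounds on PN are max{0,(p₁−p₀)/p₁} ≤ PN ≤ min{1,(1−p₀)/p₁}.
  lower = (p₁ − p₀)/p₁ = 0.205 / 0.711 ≈ 0.2883
  upper = min{1, (1 − p₀)/p₁} = 0.494 / 0.711 ≈ 0.6948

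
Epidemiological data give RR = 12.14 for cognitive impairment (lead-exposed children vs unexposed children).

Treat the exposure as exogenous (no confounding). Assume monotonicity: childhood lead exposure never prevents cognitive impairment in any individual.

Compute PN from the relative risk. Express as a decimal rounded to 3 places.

Under exogeneity and monotonicity, PN = (RR − 1) / RR = 1 − 1/RR.
PN = (12.14 − 1) / 12.14 = 11.14 / 12.14 ≈ 0.9176

PN ≈ 0.918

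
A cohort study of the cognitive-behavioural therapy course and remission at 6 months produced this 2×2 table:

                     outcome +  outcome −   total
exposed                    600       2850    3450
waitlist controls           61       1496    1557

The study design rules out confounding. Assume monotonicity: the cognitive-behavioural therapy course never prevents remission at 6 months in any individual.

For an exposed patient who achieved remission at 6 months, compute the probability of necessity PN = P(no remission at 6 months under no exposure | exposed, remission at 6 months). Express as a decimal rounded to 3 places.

PN ≈ 0.775

p₁ = P(outcome | exposed) = 600/3450 = 0.17391
p₀ = P(outcome | unexposed) = 61/1557 = 0.039178
Under exogeneity and monotonicity, PN = (p₁ − p₀)/p₁.
PN = (0.17391 − 0.039178) / 0.17391 ≈ 0.7747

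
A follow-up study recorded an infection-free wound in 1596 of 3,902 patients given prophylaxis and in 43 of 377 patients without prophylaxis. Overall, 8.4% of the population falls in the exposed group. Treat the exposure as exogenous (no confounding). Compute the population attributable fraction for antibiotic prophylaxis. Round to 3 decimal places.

PAF ≈ 0.178

p₁ = P(outcome | exposed) = 1596/3902 = 0.40902
p₀ = P(outcome | unexposed) = 43/377 = 0.11406
Overall risk P(Y=1) = π·p₁ + (1−π)·p₀ = 0.084×0.40902 + 0.916×0.11406 = 0.13884.
Under exogeneity, PAF = [P(Y=1) − p₀] / P(Y=1).
PAF = (0.13884 − 0.11406) / 0.13884 ≈ 0.1785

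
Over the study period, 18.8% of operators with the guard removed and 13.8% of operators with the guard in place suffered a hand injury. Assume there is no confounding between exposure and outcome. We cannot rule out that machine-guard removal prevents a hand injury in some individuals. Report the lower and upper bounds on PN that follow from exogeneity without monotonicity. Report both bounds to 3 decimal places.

p₁ = 0.188, p₀ = 0.138.
Under exogeneity alone the bounds on PN are max{0,(p₁−p₀)/p₁} ≤ PN ≤ min{1,(1−p₀)/p₁}.
  lower = (p₁ − p₀)/p₁ = 0.05 / 0.188 ≈ 0.2660
  upper = min{1, (1 − p₀)/p₁} = 0.862 / 0.188 ≈ 4.5851 → capped at 1

0.266 ≤ PN ≤ 1.000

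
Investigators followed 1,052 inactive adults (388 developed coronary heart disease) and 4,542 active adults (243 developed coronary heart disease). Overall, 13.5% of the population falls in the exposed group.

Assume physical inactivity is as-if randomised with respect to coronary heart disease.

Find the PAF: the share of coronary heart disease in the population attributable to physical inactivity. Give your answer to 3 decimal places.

PAF ≈ 0.443

p₁ = P(outcome | exposed) = 388/1052 = 0.36882
p₀ = P(outcome | unexposed) = 243/4542 = 0.053501
Overall risk P(Y=1) = π·p₁ + (1−π)·p₀ = 0.135×0.36882 + 0.865×0.053501 = 0.096069.
Under exogeneity, PAF = [P(Y=1) − p₀] / P(Y=1).
PAF = (0.096069 − 0.053501) / 0.096069 ≈ 0.4431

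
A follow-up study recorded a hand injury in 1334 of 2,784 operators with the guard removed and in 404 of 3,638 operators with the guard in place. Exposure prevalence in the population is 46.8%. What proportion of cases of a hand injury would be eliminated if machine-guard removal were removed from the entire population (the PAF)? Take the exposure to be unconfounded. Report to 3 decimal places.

p₁ = P(outcome | exposed) = 1334/2784 = 0.47917
p₀ = P(outcome | unexposed) = 404/3638 = 0.11105
Overall risk P(Y=1) = π·p₁ + (1−π)·p₀ = 0.468×0.47917 + 0.532×0.11105 = 0.28333.
Under exogeneity, PAF = [P(Y=1) − p₀] / P(Y=1).
PAF = (0.28333 − 0.11105) / 0.28333 ≈ 0.6081

PAF ≈ 0.608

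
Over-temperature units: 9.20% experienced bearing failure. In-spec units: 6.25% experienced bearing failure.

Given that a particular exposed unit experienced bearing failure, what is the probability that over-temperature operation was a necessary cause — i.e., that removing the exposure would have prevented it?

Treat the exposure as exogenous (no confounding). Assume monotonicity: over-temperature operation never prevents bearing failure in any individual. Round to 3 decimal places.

p₁ = 0.092, p₀ = 0.0625.
Under exogeneity and monotonicity, PN = (p₁ − p₀) / p₁.
PN = (0.092 − 0.0625) / 0.092 = 0.0295 / 0.092 ≈ 0.3207

PN ≈ 0.321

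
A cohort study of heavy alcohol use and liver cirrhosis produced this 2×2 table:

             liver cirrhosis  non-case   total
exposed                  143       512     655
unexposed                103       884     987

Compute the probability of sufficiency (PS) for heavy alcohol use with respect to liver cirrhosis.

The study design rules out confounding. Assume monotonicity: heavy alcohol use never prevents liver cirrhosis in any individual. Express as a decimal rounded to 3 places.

PS ≈ 0.127

p₁ = P(outcome | exposed) = 143/655 = 0.21832
p₀ = P(outcome | unexposed) = 103/987 = 0.10436
Under exogeneity and monotonicity, PS = (p₁ − p₀)/(1 − p₀).
PS = (0.21832 − 0.10436) / 0.89564 ≈ 0.1272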